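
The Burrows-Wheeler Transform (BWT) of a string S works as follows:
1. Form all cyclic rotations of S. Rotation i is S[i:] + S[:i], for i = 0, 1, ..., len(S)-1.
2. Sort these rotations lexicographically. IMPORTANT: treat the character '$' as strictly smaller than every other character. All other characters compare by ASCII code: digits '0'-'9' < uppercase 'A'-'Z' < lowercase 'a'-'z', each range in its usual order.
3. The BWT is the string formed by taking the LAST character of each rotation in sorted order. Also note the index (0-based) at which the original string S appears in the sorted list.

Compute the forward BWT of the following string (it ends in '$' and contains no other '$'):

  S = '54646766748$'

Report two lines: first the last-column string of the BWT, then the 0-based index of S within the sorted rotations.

All 12 rotations (rotation i = S[i:]+S[:i]):
  rot[0] = 54646766748$
  rot[1] = 4646766748$5
  rot[2] = 646766748$54
  rot[3] = 46766748$546
  rot[4] = 6766748$5464
  rot[5] = 766748$54646
  rot[6] = 66748$546467
  rot[7] = 6748$5464676
  rot[8] = 748$54646766
  rot[9] = 48$546467667
  rot[10] = 8$5464676674
  rot[11] = $54646766748
Sorted (with $ < everything):
  sorted[0] = $54646766748  (last char: '8')
  sorted[1] = 4646766748$5  (last char: '5')
  sorted[2] = 46766748$546  (last char: '6')
  sorted[3] = 48$546467667  (last char: '7')
  sorted[4] = 54646766748$  (last char: '$')
  sorted[5] = 646766748$54  (last char: '4')
  sorted[6] = 66748$546467  (last char: '7')
  sorted[7] = 6748$5464676  (last char: '6')
  sorted[8] = 6766748$5464  (last char: '4')
  sorted[9] = 748$54646766  (last char: '6')
  sorted[10] = 766748$54646  (last char: '6')
  sorted[11] = 8$5464676674  (last char: '4')
Last column: 8567$4764664
Original string S is at sorted index 4

Answer: 8567$4764664
4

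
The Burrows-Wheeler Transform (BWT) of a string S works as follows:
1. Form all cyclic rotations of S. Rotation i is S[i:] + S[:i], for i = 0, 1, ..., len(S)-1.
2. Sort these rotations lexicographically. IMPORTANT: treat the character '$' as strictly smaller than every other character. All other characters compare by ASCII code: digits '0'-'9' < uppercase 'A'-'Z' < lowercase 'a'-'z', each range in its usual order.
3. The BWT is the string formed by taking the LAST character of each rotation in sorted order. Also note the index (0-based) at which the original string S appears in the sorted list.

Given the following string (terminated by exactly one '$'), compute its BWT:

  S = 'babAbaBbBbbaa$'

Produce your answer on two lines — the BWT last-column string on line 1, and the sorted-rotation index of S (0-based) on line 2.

Answer: abababbbaBAb$B
12

Derivation:
All 14 rotations (rotation i = S[i:]+S[:i]):
  rot[0] = babAbaBbBbbaa$
  rot[1] = abAbaBbBbbaa$b
  rot[2] = bAbaBbBbbaa$ba
  rot[3] = AbaBbBbbaa$bab
  rot[4] = baBbBbbaa$babA
  rot[5] = aBbBbbaa$babAb
  rot[6] = BbBbbaa$babAba
  rot[7] = bBbbaa$babAbaB
  rot[8] = Bbbaa$babAbaBb
  rot[9] = bbaa$babAbaBbB
  rot[10] = baa$babAbaBbBb
  rot[11] = aa$babAbaBbBbb
  rot[12] = a$babAbaBbBbba
  rot[13] = $babAbaBbBbbaa
Sorted (with $ < everything):
  sorted[0] = $babAbaBbBbbaa  (last char: 'a')
  sorted[1] = AbaBbBbbaa$bab  (last char: 'b')
  sorted[2] = BbBbbaa$babAba  (last char: 'a')
  sorted[3] = Bbbaa$babAbaBb  (last char: 'b')
  sorted[4] = a$babAbaBbBbba  (last char: 'a')
  sorted[5] = aBbBbbaa$babAb  (last char: 'b')
  sorted[6] = aa$babAbaBbBbb  (last char: 'b')
  sorted[7] = abAbaBbBbbaa$b  (last char: 'b')
  sorted[8] = bAbaBbBbbaa$ba  (last char: 'a')
  sorted[9] = bBbbaa$babAbaB  (last char: 'B')
  sorted[10] = baBbBbbaa$babA  (last char: 'A')
  sorted[11] = baa$babAbaBbBb  (last char: 'b')
  sorted[12] = babAbaBbBbbaa$  (last char: '$')
  sorted[13] = bbaa$babAbaBbB  (last char: 'B')
Last column: abababbbaBAb$B
Original string S is at sorted index 12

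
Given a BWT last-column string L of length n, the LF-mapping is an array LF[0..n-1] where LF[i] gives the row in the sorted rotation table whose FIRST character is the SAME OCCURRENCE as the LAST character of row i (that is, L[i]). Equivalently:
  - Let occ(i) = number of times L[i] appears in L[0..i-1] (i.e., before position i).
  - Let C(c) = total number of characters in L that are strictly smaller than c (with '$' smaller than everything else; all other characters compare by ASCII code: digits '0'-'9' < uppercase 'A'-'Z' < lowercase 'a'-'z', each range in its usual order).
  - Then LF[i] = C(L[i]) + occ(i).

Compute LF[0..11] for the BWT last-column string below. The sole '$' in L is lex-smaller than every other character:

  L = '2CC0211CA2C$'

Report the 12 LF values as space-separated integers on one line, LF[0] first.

Answer: 4 8 9 1 5 2 3 10 7 6 11 0

Derivation:
Char counts: '$':1, '0':1, '1':2, '2':3, 'A':1, 'C':4
C (first-col start): C('$')=0, C('0')=1, C('1')=2, C('2')=4, C('A')=7, C('C')=8
L[0]='2': occ=0, LF[0]=C('2')+0=4+0=4
L[1]='C': occ=0, LF[1]=C('C')+0=8+0=8
L[2]='C': occ=1, LF[2]=C('C')+1=8+1=9
L[3]='0': occ=0, LF[3]=C('0')+0=1+0=1
L[4]='2': occ=1, LF[4]=C('2')+1=4+1=5
L[5]='1': occ=0, LF[5]=C('1')+0=2+0=2
L[6]='1': occ=1, LF[6]=C('1')+1=2+1=3
L[7]='C': occ=2, LF[7]=C('C')+2=8+2=10
L[8]='A': occ=0, LF[8]=C('A')+0=7+0=7
L[9]='2': occ=2, LF[9]=C('2')+2=4+2=6
L[10]='C': occ=3, LF[10]=C('C')+3=8+3=11
L[11]='$': occ=0, LF[11]=C('$')+0=0+0=0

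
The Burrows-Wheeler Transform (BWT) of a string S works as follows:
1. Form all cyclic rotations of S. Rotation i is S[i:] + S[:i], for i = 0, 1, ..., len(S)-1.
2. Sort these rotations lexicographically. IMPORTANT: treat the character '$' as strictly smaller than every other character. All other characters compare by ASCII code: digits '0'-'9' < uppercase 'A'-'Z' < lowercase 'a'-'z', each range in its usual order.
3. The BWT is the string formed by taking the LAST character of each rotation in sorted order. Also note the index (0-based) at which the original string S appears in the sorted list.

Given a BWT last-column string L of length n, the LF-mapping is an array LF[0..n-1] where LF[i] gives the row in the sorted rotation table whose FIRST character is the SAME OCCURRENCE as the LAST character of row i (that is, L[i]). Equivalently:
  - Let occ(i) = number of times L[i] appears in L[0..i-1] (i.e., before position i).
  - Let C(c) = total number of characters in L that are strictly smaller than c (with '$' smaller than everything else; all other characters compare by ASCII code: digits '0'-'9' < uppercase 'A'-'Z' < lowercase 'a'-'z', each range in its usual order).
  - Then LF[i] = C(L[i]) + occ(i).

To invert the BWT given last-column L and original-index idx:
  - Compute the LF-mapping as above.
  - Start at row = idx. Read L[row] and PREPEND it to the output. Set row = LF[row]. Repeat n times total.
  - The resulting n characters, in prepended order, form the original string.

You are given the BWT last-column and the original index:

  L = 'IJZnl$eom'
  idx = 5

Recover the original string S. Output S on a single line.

LF mapping: 1 2 3 7 5 0 4 8 6
Walk LF starting at row 5, prepending L[row]:
  step 1: row=5, L[5]='$', prepend. Next row=LF[5]=0
  step 2: row=0, L[0]='I', prepend. Next row=LF[0]=1
  step 3: row=1, L[1]='J', prepend. Next row=LF[1]=2
  step 4: row=2, L[2]='Z', prepend. Next row=LF[2]=3
  step 5: row=3, L[3]='n', prepend. Next row=LF[3]=7
  step 6: row=7, L[7]='o', prepend. Next row=LF[7]=8
  step 7: row=8, L[8]='m', prepend. Next row=LF[8]=6
  step 8: row=6, L[6]='e', prepend. Next row=LF[6]=4
  step 9: row=4, L[4]='l', prepend. Next row=LF[4]=5
Reversed output: lemonZJI$

Answer: lemonZJI$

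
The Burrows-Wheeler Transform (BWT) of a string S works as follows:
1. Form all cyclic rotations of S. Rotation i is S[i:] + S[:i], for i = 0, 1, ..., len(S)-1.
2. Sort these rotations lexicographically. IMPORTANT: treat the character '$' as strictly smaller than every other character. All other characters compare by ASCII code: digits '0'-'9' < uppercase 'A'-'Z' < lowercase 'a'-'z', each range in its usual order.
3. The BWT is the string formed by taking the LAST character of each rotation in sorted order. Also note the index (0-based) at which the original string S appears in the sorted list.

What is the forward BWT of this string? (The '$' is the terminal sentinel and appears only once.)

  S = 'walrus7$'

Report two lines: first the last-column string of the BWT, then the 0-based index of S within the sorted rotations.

Answer: 7swalur$
7

Derivation:
All 8 rotations (rotation i = S[i:]+S[:i]):
  rot[0] = walrus7$
  rot[1] = alrus7$w
  rot[2] = lrus7$wa
  rot[3] = rus7$wal
  rot[4] = us7$walr
  rot[5] = s7$walru
  rot[6] = 7$walrus
  rot[7] = $walrus7
Sorted (with $ < everything):
  sorted[0] = $walrus7  (last char: '7')
  sorted[1] = 7$walrus  (last char: 's')
  sorted[2] = alrus7$w  (last char: 'w')
  sorted[3] = lrus7$wa  (last char: 'a')
  sorted[4] = rus7$wal  (last char: 'l')
  sorted[5] = s7$walru  (last char: 'u')
  sorted[6] = us7$walr  (last char: 'r')
  sorted[7] = walrus7$  (last char: '$')
Last column: 7swalur$
Original string S is at sorted index 7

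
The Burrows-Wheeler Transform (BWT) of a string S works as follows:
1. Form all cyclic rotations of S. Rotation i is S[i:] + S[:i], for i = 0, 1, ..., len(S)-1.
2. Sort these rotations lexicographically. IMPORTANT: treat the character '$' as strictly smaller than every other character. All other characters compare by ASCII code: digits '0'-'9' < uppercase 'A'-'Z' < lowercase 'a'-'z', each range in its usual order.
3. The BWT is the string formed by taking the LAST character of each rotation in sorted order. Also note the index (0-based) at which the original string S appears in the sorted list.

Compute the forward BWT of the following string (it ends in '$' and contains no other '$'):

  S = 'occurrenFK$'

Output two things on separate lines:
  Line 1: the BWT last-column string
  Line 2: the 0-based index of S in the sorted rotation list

All 11 rotations (rotation i = S[i:]+S[:i]):
  rot[0] = occurrenFK$
  rot[1] = ccurrenFK$o
  rot[2] = currenFK$oc
  rot[3] = urrenFK$occ
  rot[4] = rrenFK$occu
  rot[5] = renFK$occur
  rot[6] = enFK$occurr
  rot[7] = nFK$occurre
  rot[8] = FK$occurren
  rot[9] = K$occurrenF
  rot[10] = $occurrenFK
Sorted (with $ < everything):
  sorted[0] = $occurrenFK  (last char: 'K')
  sorted[1] = FK$occurren  (last char: 'n')
  sorted[2] = K$occurrenF  (last char: 'F')
  sorted[3] = ccurrenFK$o  (last char: 'o')
  sorted[4] = currenFK$oc  (last char: 'c')
  sorted[5] = enFK$occurr  (last char: 'r')
  sorted[6] = nFK$occurre  (last char: 'e')
  sorted[7] = occurrenFK$  (last char: '$')
  sorted[8] = renFK$occur  (last char: 'r')
  sorted[9] = rrenFK$occu  (last char: 'u')
  sorted[10] = urrenFK$occ  (last char: 'c')
Last column: KnFocre$ruc
Original string S is at sorted index 7

Answer: KnFocre$ruc
7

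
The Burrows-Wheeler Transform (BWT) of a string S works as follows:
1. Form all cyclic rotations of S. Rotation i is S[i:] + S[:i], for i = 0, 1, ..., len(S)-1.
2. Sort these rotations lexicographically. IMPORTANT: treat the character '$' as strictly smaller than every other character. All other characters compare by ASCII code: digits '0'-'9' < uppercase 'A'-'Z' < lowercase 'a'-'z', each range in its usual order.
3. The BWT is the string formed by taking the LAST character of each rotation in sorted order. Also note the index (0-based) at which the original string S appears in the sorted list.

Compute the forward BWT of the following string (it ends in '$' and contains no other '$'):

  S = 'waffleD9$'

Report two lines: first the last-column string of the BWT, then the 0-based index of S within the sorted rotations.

Answer: 9Dewlaff$
8

Derivation:
All 9 rotations (rotation i = S[i:]+S[:i]):
  rot[0] = waffleD9$
  rot[1] = affleD9$w
  rot[2] = ffleD9$wa
  rot[3] = fleD9$waf
  rot[4] = leD9$waff
  rot[5] = eD9$waffl
  rot[6] = D9$waffle
  rot[7] = 9$waffleD
  rot[8] = $waffleD9
Sorted (with $ < everything):
  sorted[0] = $waffleD9  (last char: '9')
  sorted[1] = 9$waffleD  (last char: 'D')
  sorted[2] = D9$waffle  (last char: 'e')
  sorted[3] = affleD9$w  (last char: 'w')
  sorted[4] = eD9$waffl  (last char: 'l')
  sorted[5] = ffleD9$wa  (last char: 'a')
  sorted[6] = fleD9$waf  (last char: 'f')
  sorted[7] = leD9$waff  (last char: 'f')
  sorted[8] = waffleD9$  (last char: '$')
Last column: 9Dewlaff$
Original string S is at sorted index 8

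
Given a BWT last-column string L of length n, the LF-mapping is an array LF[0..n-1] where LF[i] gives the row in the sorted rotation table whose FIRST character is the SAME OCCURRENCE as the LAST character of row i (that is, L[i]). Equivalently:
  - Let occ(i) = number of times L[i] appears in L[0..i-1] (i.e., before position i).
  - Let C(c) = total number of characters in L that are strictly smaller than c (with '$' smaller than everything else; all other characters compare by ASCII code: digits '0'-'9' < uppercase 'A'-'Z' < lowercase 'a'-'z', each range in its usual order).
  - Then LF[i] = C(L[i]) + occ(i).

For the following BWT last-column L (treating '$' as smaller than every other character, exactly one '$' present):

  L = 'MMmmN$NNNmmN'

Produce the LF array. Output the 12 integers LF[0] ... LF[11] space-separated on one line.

Answer: 1 2 8 9 3 0 4 5 6 10 11 7

Derivation:
Char counts: '$':1, 'M':2, 'N':5, 'm':4
C (first-col start): C('$')=0, C('M')=1, C('N')=3, C('m')=8
L[0]='M': occ=0, LF[0]=C('M')+0=1+0=1
L[1]='M': occ=1, LF[1]=C('M')+1=1+1=2
L[2]='m': occ=0, LF[2]=C('m')+0=8+0=8
L[3]='m': occ=1, LF[3]=C('m')+1=8+1=9
L[4]='N': occ=0, LF[4]=C('N')+0=3+0=3
L[5]='$': occ=0, LF[5]=C('$')+0=0+0=0
L[6]='N': occ=1, LF[6]=C('N')+1=3+1=4
L[7]='N': occ=2, LF[7]=C('N')+2=3+2=5
L[8]='N': occ=3, LF[8]=C('N')+3=3+3=6
L[9]='m': occ=2, LF[9]=C('m')+2=8+2=10
L[10]='m': occ=3, LF[10]=C('m')+3=8+3=11
L[11]='N': occ=4, LF[11]=C('N')+4=3+4=7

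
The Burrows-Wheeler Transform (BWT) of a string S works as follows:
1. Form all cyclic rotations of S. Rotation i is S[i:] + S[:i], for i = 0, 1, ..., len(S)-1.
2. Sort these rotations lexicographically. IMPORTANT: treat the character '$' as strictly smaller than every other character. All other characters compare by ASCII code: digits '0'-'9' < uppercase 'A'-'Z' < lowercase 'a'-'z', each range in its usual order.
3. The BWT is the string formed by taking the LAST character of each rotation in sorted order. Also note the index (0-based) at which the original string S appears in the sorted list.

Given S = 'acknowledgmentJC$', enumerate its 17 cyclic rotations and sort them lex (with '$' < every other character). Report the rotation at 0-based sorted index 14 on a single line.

Answer: owledgmentJC$ackn

Derivation:
All 17 rotations (rotation i = S[i:]+S[:i]):
  rot[0] = acknowledgmentJC$
  rot[1] = cknowledgmentJC$a
  rot[2] = knowledgmentJC$ac
  rot[3] = nowledgmentJC$ack
  rot[4] = owledgmentJC$ackn
  rot[5] = wledgmentJC$ackno
  rot[6] = ledgmentJC$acknow
  rot[7] = edgmentJC$acknowl
  rot[8] = dgmentJC$acknowle
  rot[9] = gmentJC$acknowled
  rot[10] = mentJC$acknowledg
  rot[11] = entJC$acknowledgm
  rot[12] = ntJC$acknowledgme
  rot[13] = tJC$acknowledgmen
  rot[14] = JC$acknowledgment
  rot[15] = C$acknowledgmentJ
  rot[16] = $acknowledgmentJC
Sorted (with $ < everything):
  sorted[0] = $acknowledgmentJC
  sorted[1] = C$acknowledgmentJ
  sorted[2] = JC$acknowledgment
  sorted[3] = acknowledgmentJC$
  sorted[4] = cknowledgmentJC$a
  sorted[5] = dgmentJC$acknowle
  sorted[6] = edgmentJC$acknowl
  sorted[7] = entJC$acknowledgm
  sorted[8] = gmentJC$acknowled
  sorted[9] = knowledgmentJC$ac
  sorted[10] = ledgmentJC$acknow
  sorted[11] = mentJC$acknowledg
  sorted[12] = nowledgmentJC$ack
  sorted[13] = ntJC$acknowledgme
  sorted[14] = owledgmentJC$ackn
  sorted[15] = tJC$acknowledgmen
  sorted[16] = wledgmentJC$ackno
sorted[14] = owledgmentJC$ackn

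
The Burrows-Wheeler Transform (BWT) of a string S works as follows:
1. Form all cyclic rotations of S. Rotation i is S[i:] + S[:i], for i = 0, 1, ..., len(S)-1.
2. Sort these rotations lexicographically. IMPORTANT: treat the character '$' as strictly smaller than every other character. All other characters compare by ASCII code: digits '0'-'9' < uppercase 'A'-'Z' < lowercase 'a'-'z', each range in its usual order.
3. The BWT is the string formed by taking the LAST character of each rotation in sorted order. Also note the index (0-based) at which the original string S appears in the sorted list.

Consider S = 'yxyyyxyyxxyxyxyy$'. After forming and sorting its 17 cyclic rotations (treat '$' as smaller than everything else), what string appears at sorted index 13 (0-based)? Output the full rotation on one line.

Answer: yy$yxyyyxyyxxyxyx

Derivation:
All 17 rotations (rotation i = S[i:]+S[:i]):
  rot[0] = yxyyyxyyxxyxyxyy$
  rot[1] = xyyyxyyxxyxyxyy$y
  rot[2] = yyyxyyxxyxyxyy$yx
  rot[3] = yyxyyxxyxyxyy$yxy
  rot[4] = yxyyxxyxyxyy$yxyy
  rot[5] = xyyxxyxyxyy$yxyyy
  rot[6] = yyxxyxyxyy$yxyyyx
  rot[7] = yxxyxyxyy$yxyyyxy
  rot[8] = xxyxyxyy$yxyyyxyy
  rot[9] = xyxyxyy$yxyyyxyyx
  rot[10] = yxyxyy$yxyyyxyyxx
  rot[11] = xyxyy$yxyyyxyyxxy
  rot[12] = yxyy$yxyyyxyyxxyx
  rot[13] = xyy$yxyyyxyyxxyxy
  rot[14] = yy$yxyyyxyyxxyxyx
  rot[15] = y$yxyyyxyyxxyxyxy
  rot[16] = $yxyyyxyyxxyxyxyy
Sorted (with $ < everything):
  sorted[0] = $yxyyyxyyxxyxyxyy
  sorted[1] = xxyxyxyy$yxyyyxyy
  sorted[2] = xyxyxyy$yxyyyxyyx
  sorted[3] = xyxyy$yxyyyxyyxxy
  sorted[4] = xyy$yxyyyxyyxxyxy
  sorted[5] = xyyxxyxyxyy$yxyyy
  sorted[6] = xyyyxyyxxyxyxyy$y
  sorted[7] = y$yxyyyxyyxxyxyxy
  sorted[8] = yxxyxyxyy$yxyyyxy
  sorted[9] = yxyxyy$yxyyyxyyxx
  sorted[10] = yxyy$yxyyyxyyxxyx
  sorted[11] = yxyyxxyxyxyy$yxyy
  sorted[12] = yxyyyxyyxxyxyxyy$
  sorted[13] = yy$yxyyyxyyxxyxyx
  sorted[14] = yyxxyxyxyy$yxyyyx
  sorted[15] = yyxyyxxyxyxyy$yxy
  sorted[16] = yyyxyyxxyxyxyy$yx
sorted[13] = yy$yxyyyxyyxxyxyx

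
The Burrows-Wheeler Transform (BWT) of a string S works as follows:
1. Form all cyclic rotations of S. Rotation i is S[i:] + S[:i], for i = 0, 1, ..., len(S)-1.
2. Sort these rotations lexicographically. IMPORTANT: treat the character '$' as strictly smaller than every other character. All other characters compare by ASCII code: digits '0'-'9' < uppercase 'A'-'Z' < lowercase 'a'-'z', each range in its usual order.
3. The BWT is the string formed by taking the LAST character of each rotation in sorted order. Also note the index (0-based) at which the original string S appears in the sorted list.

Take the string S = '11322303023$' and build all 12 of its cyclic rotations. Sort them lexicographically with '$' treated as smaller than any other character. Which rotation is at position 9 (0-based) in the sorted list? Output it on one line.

All 12 rotations (rotation i = S[i:]+S[:i]):
  rot[0] = 11322303023$
  rot[1] = 1322303023$1
  rot[2] = 322303023$11
  rot[3] = 22303023$113
  rot[4] = 2303023$1132
  rot[5] = 303023$11322
  rot[6] = 03023$113223
  rot[7] = 3023$1132230
  rot[8] = 023$11322303
  rot[9] = 23$113223030
  rot[10] = 3$1132230302
  rot[11] = $11322303023
Sorted (with $ < everything):
  sorted[0] = $11322303023
  sorted[1] = 023$11322303
  sorted[2] = 03023$113223
  sorted[3] = 11322303023$
  sorted[4] = 1322303023$1
  sorted[5] = 22303023$113
  sorted[6] = 23$113223030
  sorted[7] = 2303023$1132
  sorted[8] = 3$1132230302
  sorted[9] = 3023$1132230
  sorted[10] = 303023$11322
  sorted[11] = 322303023$11
sorted[9] = 3023$1132230

Answer: 3023$1132230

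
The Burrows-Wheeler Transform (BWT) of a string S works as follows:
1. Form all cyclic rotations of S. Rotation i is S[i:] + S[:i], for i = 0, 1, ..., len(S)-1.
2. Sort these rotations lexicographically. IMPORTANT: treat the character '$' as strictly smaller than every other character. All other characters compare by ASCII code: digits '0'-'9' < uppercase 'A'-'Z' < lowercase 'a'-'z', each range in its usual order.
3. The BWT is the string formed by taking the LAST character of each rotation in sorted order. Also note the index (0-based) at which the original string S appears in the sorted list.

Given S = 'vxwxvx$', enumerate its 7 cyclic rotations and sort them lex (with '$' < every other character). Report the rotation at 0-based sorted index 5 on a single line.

All 7 rotations (rotation i = S[i:]+S[:i]):
  rot[0] = vxwxvx$
  rot[1] = xwxvx$v
  rot[2] = wxvx$vx
  rot[3] = xvx$vxw
  rot[4] = vx$vxwx
  rot[5] = x$vxwxv
  rot[6] = $vxwxvx
Sorted (with $ < everything):
  sorted[0] = $vxwxvx
  sorted[1] = vx$vxwx
  sorted[2] = vxwxvx$
  sorted[3] = wxvx$vx
  sorted[4] = x$vxwxv
  sorted[5] = xvx$vxw
  sorted[6] = xwxvx$v
sorted[5] = xvx$vxw

Answer: xvx$vxw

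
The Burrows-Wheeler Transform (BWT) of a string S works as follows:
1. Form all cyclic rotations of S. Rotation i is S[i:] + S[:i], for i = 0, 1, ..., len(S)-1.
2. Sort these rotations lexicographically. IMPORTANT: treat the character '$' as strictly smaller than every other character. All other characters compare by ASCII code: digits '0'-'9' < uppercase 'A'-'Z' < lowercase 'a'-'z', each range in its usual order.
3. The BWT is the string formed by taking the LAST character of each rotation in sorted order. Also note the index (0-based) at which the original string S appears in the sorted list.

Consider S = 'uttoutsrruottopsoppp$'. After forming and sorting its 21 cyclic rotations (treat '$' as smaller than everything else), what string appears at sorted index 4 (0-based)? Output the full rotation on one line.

Answer: outsrruottopsoppp$utt

Derivation:
All 21 rotations (rotation i = S[i:]+S[:i]):
  rot[0] = uttoutsrruottopsoppp$
  rot[1] = ttoutsrruottopsoppp$u
  rot[2] = toutsrruottopsoppp$ut
  rot[3] = outsrruottopsoppp$utt
  rot[4] = utsrruottopsoppp$utto
  rot[5] = tsrruottopsoppp$uttou
  rot[6] = srruottopsoppp$uttout
  rot[7] = rruottopsoppp$uttouts
  rot[8] = ruottopsoppp$uttoutsr
  rot[9] = uottopsoppp$uttoutsrr
  rot[10] = ottopsoppp$uttoutsrru
  rot[11] = ttopsoppp$uttoutsrruo
  rot[12] = topsoppp$uttoutsrruot
  rot[13] = opsoppp$uttoutsrruott
  rot[14] = psoppp$uttoutsrruotto
  rot[15] = soppp$uttoutsrruottop
  rot[16] = oppp$uttoutsrruottops
  rot[17] = ppp$uttoutsrruottopso
  rot[18] = pp$uttoutsrruottopsop
  rot[19] = p$uttoutsrruottopsopp
  rot[20] = $uttoutsrruottopsoppp
Sorted (with $ < everything):
  sorted[0] = $uttoutsrruottopsoppp
  sorted[1] = oppp$uttoutsrruottops
  sorted[2] = opsoppp$uttoutsrruott
  sorted[3] = ottopsoppp$uttoutsrru
  sorted[4] = outsrruottopsoppp$utt
  sorted[5] = p$uttoutsrruottopsopp
  sorted[6] = pp$uttoutsrruottopsop
  sorted[7] = ppp$uttoutsrruottopso
  sorted[8] = psoppp$uttoutsrruotto
  sorted[9] = rruottopsoppp$uttouts
  sorted[10] = ruottopsoppp$uttoutsr
  sorted[11] = soppp$uttoutsrruottop
  sorted[12] = srruottopsoppp$uttout
  sorted[13] = topsoppp$uttoutsrruot
  sorted[14] = toutsrruottopsoppp$ut
  sorted[15] = tsrruottopsoppp$uttou
  sorted[16] = ttopsoppp$uttoutsrruo
  sorted[17] = ttoutsrruottopsoppp$u
  sorted[18] = uottopsoppp$uttoutsrr
  sorted[19] = utsrruottopsoppp$utto
  sorted[20] = uttoutsrruottopsoppp$
sorted[4] = outsrruottopsoppp$utt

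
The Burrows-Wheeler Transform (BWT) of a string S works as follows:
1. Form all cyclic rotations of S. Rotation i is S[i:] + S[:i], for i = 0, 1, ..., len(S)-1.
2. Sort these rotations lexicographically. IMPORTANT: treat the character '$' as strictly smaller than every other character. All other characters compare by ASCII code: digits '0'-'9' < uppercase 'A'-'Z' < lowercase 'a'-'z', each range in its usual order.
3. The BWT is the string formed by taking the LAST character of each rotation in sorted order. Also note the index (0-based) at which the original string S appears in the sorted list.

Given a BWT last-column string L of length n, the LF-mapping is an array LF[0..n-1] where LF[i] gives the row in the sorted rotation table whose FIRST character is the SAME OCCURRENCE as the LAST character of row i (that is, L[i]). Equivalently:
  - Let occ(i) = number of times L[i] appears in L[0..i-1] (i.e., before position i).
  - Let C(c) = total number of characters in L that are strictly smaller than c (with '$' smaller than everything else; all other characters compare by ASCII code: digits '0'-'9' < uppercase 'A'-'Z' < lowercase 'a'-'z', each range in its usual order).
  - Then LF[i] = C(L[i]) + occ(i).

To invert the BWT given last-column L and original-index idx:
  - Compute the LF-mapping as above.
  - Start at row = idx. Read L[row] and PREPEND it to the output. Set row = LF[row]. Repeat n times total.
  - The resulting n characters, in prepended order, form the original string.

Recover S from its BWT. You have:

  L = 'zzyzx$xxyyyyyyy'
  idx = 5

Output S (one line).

Answer: yyyzxyyzxyxyyz$

Derivation:
LF mapping: 12 13 4 14 1 0 2 3 5 6 7 8 9 10 11
Walk LF starting at row 5, prepending L[row]:
  step 1: row=5, L[5]='$', prepend. Next row=LF[5]=0
  step 2: row=0, L[0]='z', prepend. Next row=LF[0]=12
  step 3: row=12, L[12]='y', prepend. Next row=LF[12]=9
  step 4: row=9, L[9]='y', prepend. Next row=LF[9]=6
  step 5: row=6, L[6]='x', prepend. Next row=LF[6]=2
  step 6: row=2, L[2]='y', prepend. Next row=LF[2]=4
  step 7: row=4, L[4]='x', prepend. Next row=LF[4]=1
  step 8: row=1, L[1]='z', prepend. Next row=LF[1]=13
  step 9: row=13, L[13]='y', prepend. Next row=LF[13]=10
  step 10: row=10, L[10]='y', prepend. Next row=LF[10]=7
  step 11: row=7, L[7]='x', prepend. Next row=LF[7]=3
  step 12: row=3, L[3]='z', prepend. Next row=LF[3]=14
  step 13: row=14, L[14]='y', prepend. Next row=LF[14]=11
  step 14: row=11, L[11]='y', prepend. Next row=LF[11]=8
  step 15: row=8, L[8]='y', prepend. Next row=LF[8]=5
Reversed output: yyyzxyyzxyxyyz$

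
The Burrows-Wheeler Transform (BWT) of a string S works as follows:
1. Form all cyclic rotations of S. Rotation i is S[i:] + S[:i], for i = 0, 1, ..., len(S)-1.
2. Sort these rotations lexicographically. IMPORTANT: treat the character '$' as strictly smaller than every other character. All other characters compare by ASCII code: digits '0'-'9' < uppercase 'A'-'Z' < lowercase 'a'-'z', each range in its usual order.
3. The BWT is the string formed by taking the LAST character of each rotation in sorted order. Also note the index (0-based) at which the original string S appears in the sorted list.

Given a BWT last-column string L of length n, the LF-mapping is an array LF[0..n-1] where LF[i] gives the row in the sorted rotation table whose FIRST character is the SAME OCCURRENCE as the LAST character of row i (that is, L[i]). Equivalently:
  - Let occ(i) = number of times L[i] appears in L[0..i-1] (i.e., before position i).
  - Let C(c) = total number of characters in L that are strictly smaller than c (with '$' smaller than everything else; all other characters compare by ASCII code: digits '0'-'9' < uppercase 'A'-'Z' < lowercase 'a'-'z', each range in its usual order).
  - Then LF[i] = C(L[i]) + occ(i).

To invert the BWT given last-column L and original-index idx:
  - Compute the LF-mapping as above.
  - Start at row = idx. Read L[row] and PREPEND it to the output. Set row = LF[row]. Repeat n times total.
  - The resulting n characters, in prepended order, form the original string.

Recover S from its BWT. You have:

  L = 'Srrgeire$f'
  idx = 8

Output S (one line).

Answer: refrigerS$

Derivation:
LF mapping: 1 7 8 5 2 6 9 3 0 4
Walk LF starting at row 8, prepending L[row]:
  step 1: row=8, L[8]='$', prepend. Next row=LF[8]=0
  step 2: row=0, L[0]='S', prepend. Next row=LF[0]=1
  step 3: row=1, L[1]='r', prepend. Next row=LF[1]=7
  step 4: row=7, L[7]='e', prepend. Next row=LF[7]=3
  step 5: row=3, L[3]='g', prepend. Next row=LF[3]=5
  step 6: row=5, L[5]='i', prepend. Next row=LF[5]=6
  step 7: row=6, L[6]='r', prepend. Next row=LF[6]=9
  step 8: row=9, L[9]='f', prepend. Next row=LF[9]=4
  step 9: row=4, L[4]='e', prepend. Next row=LF[4]=2
  step 10: row=2, L[2]='r', prepend. Next row=LF[2]=8
Reversed output: refrigerS$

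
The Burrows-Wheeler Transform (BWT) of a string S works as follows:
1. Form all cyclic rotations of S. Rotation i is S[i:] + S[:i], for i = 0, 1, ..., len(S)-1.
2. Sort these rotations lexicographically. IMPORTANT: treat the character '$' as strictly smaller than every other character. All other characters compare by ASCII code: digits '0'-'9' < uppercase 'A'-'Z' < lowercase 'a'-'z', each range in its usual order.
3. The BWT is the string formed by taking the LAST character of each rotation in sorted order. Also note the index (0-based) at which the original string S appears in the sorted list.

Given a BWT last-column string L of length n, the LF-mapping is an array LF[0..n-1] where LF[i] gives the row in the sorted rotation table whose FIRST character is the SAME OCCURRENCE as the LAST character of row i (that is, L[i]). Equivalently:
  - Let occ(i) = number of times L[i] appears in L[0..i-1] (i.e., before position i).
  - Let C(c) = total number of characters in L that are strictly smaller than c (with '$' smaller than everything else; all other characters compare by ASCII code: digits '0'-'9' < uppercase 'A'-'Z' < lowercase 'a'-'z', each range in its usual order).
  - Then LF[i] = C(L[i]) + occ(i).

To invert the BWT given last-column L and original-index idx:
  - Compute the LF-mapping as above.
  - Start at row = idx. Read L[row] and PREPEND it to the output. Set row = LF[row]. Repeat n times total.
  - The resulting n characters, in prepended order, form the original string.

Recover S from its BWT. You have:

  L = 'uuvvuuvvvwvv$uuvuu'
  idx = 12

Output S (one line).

LF mapping: 1 2 9 10 3 4 11 12 13 17 14 15 0 5 6 16 7 8
Walk LF starting at row 12, prepending L[row]:
  step 1: row=12, L[12]='$', prepend. Next row=LF[12]=0
  step 2: row=0, L[0]='u', prepend. Next row=LF[0]=1
  step 3: row=1, L[1]='u', prepend. Next row=LF[1]=2
  step 4: row=2, L[2]='v', prepend. Next row=LF[2]=9
  step 5: row=9, L[9]='w', prepend. Next row=LF[9]=17
  step 6: row=17, L[17]='u', prepend. Next row=LF[17]=8
  step 7: row=8, L[8]='v', prepend. Next row=LF[8]=13
  step 8: row=13, L[13]='u', prepend. Next row=LF[13]=5
  step 9: row=5, L[5]='u', prepend. Next row=LF[5]=4
  step 10: row=4, L[4]='u', prepend. Next row=LF[4]=3
  step 11: row=3, L[3]='v', prepend. Next row=LF[3]=10
  step 12: row=10, L[10]='v', prepend. Next row=LF[10]=14
  step 13: row=14, L[14]='u', prepend. Next row=LF[14]=6
  step 14: row=6, L[6]='v', prepend. Next row=LF[6]=11
  step 15: row=11, L[11]='v', prepend. Next row=LF[11]=15
  step 16: row=15, L[15]='v', prepend. Next row=LF[15]=16
  step 17: row=16, L[16]='u', prepend. Next row=LF[16]=7
  step 18: row=7, L[7]='v', prepend. Next row=LF[7]=12
Reversed output: vuvvvuvvuuuvuwvuu$

Answer: vuvvvuvvuuuvuwvuu$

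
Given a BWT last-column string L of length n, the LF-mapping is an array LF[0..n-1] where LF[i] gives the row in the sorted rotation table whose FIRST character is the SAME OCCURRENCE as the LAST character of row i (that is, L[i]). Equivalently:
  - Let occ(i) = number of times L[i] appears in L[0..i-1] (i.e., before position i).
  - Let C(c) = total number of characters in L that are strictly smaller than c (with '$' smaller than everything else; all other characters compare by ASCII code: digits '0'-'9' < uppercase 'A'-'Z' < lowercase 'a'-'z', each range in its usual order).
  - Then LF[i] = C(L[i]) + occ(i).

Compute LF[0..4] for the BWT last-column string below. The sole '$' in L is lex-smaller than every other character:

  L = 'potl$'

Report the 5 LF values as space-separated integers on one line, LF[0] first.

Answer: 3 2 4 1 0

Derivation:
Char counts: '$':1, 'l':1, 'o':1, 'p':1, 't':1
C (first-col start): C('$')=0, C('l')=1, C('o')=2, C('p')=3, C('t')=4
L[0]='p': occ=0, LF[0]=C('p')+0=3+0=3
L[1]='o': occ=0, LF[1]=C('o')+0=2+0=2
L[2]='t': occ=0, LF[2]=C('t')+0=4+0=4
L[3]='l': occ=0, LF[3]=C('l')+0=1+0=1
L[4]='$': occ=0, LF[4]=C('$')+0=0+0=0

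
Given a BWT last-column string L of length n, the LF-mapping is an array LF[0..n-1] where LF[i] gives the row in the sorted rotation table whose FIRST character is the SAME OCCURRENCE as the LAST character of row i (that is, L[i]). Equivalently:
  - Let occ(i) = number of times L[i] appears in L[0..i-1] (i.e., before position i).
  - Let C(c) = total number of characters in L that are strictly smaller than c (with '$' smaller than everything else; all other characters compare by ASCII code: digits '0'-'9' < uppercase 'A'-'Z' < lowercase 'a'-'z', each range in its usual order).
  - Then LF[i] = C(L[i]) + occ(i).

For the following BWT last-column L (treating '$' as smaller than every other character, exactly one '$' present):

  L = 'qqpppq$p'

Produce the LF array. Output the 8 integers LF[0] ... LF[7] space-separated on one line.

Char counts: '$':1, 'p':4, 'q':3
C (first-col start): C('$')=0, C('p')=1, C('q')=5
L[0]='q': occ=0, LF[0]=C('q')+0=5+0=5
L[1]='q': occ=1, LF[1]=C('q')+1=5+1=6
L[2]='p': occ=0, LF[2]=C('p')+0=1+0=1
L[3]='p': occ=1, LF[3]=C('p')+1=1+1=2
L[4]='p': occ=2, LF[4]=C('p')+2=1+2=3
L[5]='q': occ=2, LF[5]=C('q')+2=5+2=7
L[6]='$': occ=0, LF[6]=C('$')+0=0+0=0
L[7]='p': occ=3, LF[7]=C('p')+3=1+3=4

Answer: 5 6 1 2 3 7 0 4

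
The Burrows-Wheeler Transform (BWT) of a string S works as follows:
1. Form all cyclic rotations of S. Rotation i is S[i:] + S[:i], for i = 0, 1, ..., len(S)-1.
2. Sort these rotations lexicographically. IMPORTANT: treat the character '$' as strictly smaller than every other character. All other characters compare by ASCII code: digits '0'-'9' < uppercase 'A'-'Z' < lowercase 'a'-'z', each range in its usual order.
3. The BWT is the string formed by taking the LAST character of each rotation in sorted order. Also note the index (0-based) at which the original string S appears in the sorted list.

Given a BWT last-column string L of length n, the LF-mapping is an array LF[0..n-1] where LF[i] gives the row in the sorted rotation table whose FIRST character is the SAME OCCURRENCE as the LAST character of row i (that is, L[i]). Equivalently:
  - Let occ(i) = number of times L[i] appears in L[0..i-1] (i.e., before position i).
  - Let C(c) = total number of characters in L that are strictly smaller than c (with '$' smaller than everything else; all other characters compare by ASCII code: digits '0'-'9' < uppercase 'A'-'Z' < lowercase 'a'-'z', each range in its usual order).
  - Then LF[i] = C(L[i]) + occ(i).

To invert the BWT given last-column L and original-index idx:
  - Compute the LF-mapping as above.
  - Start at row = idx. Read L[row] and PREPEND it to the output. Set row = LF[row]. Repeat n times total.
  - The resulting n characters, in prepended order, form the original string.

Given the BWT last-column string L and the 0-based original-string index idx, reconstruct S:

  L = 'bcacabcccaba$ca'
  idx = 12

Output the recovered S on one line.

LF mapping: 6 9 1 10 2 7 11 12 13 3 8 4 0 14 5
Walk LF starting at row 12, prepending L[row]:
  step 1: row=12, L[12]='$', prepend. Next row=LF[12]=0
  step 2: row=0, L[0]='b', prepend. Next row=LF[0]=6
  step 3: row=6, L[6]='c', prepend. Next row=LF[6]=11
  step 4: row=11, L[11]='a', prepend. Next row=LF[11]=4
  step 5: row=4, L[4]='a', prepend. Next row=LF[4]=2
  step 6: row=2, L[2]='a', prepend. Next row=LF[2]=1
  step 7: row=1, L[1]='c', prepend. Next row=LF[1]=9
  step 8: row=9, L[9]='a', prepend. Next row=LF[9]=3
  step 9: row=3, L[3]='c', prepend. Next row=LF[3]=10
  step 10: row=10, L[10]='b', prepend. Next row=LF[10]=8
  step 11: row=8, L[8]='c', prepend. Next row=LF[8]=13
  step 12: row=13, L[13]='c', prepend. Next row=LF[13]=14
  step 13: row=14, L[14]='a', prepend. Next row=LF[14]=5
  step 14: row=5, L[5]='b', prepend. Next row=LF[5]=7
  step 15: row=7, L[7]='c', prepend. Next row=LF[7]=12
Reversed output: cbaccbcacaaacb$

Answer: cbaccbcacaaacb$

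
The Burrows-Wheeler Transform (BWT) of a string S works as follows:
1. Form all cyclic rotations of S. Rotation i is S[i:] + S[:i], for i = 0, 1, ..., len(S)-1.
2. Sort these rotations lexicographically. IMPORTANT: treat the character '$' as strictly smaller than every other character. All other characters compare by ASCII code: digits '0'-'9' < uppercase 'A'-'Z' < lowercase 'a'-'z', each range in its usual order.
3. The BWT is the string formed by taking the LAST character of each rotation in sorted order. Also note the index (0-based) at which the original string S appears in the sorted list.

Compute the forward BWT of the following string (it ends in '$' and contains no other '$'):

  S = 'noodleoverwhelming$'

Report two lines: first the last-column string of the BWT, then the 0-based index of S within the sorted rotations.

Answer: gohlvnwmdeli$oneeor
12

Derivation:
All 19 rotations (rotation i = S[i:]+S[:i]):
  rot[0] = noodleoverwhelming$
  rot[1] = oodleoverwhelming$n
  rot[2] = odleoverwhelming$no
  rot[3] = dleoverwhelming$noo
  rot[4] = leoverwhelming$nood
  rot[5] = eoverwhelming$noodl
  rot[6] = overwhelming$noodle
  rot[7] = verwhelming$noodleo
  rot[8] = erwhelming$noodleov
  rot[9] = rwhelming$noodleove
  rot[10] = whelming$noodleover
  rot[11] = helming$noodleoverw
  rot[12] = elming$noodleoverwh
  rot[13] = lming$noodleoverwhe
  rot[14] = ming$noodleoverwhel
  rot[15] = ing$noodleoverwhelm
  rot[16] = ng$noodleoverwhelmi
  rot[17] = g$noodleoverwhelmin
  rot[18] = $noodleoverwhelming
Sorted (with $ < everything):
  sorted[0] = $noodleoverwhelming  (last char: 'g')
  sorted[1] = dleoverwhelming$noo  (last char: 'o')
  sorted[2] = elming$noodleoverwh  (last char: 'h')
  sorted[3] = eoverwhelming$noodl  (last char: 'l')
  sorted[4] = erwhelming$noodleov  (last char: 'v')
  sorted[5] = g$noodleoverwhelmin  (last char: 'n')
  sorted[6] = helming$noodleoverw  (last char: 'w')
  sorted[7] = ing$noodleoverwhelm  (last char: 'm')
  sorted[8] = leoverwhelming$nood  (last char: 'd')
  sorted[9] = lming$noodleoverwhe  (last char: 'e')
  sorted[10] = ming$noodleoverwhel  (last char: 'l')
  sorted[11] = ng$noodleoverwhelmi  (last char: 'i')
  sorted[12] = noodleoverwhelming$  (last char: '$')
  sorted[13] = odleoverwhelming$no  (last char: 'o')
  sorted[14] = oodleoverwhelming$n  (last char: 'n')
  sorted[15] = overwhelming$noodle  (last char: 'e')
  sorted[16] = rwhelming$noodleove  (last char: 'e')
  sorted[17] = verwhelming$noodleo  (last char: 'o')
  sorted[18] = whelming$noodleover  (last char: 'r')
Last column: gohlvnwmdeli$oneeor
Original string S is at sorted index 12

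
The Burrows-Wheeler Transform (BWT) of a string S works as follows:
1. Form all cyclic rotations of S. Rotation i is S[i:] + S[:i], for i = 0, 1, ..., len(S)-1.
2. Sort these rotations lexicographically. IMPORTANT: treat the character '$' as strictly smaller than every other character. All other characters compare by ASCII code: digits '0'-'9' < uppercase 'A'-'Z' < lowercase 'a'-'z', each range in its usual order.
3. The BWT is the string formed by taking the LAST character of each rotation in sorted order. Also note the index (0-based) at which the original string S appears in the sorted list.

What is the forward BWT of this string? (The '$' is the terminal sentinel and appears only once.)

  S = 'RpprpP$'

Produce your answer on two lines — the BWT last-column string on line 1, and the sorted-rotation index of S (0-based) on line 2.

Answer: Pp$rRpp
2

Derivation:
All 7 rotations (rotation i = S[i:]+S[:i]):
  rot[0] = RpprpP$
  rot[1] = pprpP$R
  rot[2] = prpP$Rp
  rot[3] = rpP$Rpp
  rot[4] = pP$Rppr
  rot[5] = P$Rpprp
  rot[6] = $RpprpP
Sorted (with $ < everything):
  sorted[0] = $RpprpP  (last char: 'P')
  sorted[1] = P$Rpprp  (last char: 'p')
  sorted[2] = RpprpP$  (last char: '$')
  sorted[3] = pP$Rppr  (last char: 'r')
  sorted[4] = pprpP$R  (last char: 'R')
  sorted[5] = prpP$Rp  (last char: 'p')
  sorted[6] = rpP$Rpp  (last char: 'p')
Last column: Pp$rRpp
Original string S is at sorted index 2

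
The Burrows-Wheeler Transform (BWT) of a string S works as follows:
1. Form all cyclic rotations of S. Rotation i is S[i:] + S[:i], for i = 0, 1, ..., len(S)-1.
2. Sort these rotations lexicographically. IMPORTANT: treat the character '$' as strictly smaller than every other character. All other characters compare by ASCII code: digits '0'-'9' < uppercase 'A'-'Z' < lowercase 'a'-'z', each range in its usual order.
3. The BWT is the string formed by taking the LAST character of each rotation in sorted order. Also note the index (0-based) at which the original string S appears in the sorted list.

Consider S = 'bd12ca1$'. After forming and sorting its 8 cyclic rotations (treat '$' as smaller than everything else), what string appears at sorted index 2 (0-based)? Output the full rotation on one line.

Answer: 12ca1$bd

Derivation:
All 8 rotations (rotation i = S[i:]+S[:i]):
  rot[0] = bd12ca1$
  rot[1] = d12ca1$b
  rot[2] = 12ca1$bd
  rot[3] = 2ca1$bd1
  rot[4] = ca1$bd12
  rot[5] = a1$bd12c
  rot[6] = 1$bd12ca
  rot[7] = $bd12ca1
Sorted (with $ < everything):
  sorted[0] = $bd12ca1
  sorted[1] = 1$bd12ca
  sorted[2] = 12ca1$bd
  sorted[3] = 2ca1$bd1
  sorted[4] = a1$bd12c
  sorted[5] = bd12ca1$
  sorted[6] = ca1$bd12
  sorted[7] = d12ca1$b
sorted[2] = 12ca1$bd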